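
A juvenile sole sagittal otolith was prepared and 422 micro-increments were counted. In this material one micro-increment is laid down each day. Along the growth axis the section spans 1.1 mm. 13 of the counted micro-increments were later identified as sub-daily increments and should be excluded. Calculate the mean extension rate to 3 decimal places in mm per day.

True micro-increment count = 422 − 13 = 409.
Mean rate = 1.1 mm / 409 days ≈ 0.003 mm per day.

0.003 mm per day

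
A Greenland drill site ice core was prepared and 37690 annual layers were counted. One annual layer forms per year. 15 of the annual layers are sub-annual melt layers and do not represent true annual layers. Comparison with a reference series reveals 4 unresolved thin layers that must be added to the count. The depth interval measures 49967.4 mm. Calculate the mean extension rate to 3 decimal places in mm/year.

1.326 mm/year

Adjusted count: 37690 − 15 + 4 = 37679 annual layers.
Mean rate = 49967.4 mm / 37679 years ≈ 1.326 mm/year.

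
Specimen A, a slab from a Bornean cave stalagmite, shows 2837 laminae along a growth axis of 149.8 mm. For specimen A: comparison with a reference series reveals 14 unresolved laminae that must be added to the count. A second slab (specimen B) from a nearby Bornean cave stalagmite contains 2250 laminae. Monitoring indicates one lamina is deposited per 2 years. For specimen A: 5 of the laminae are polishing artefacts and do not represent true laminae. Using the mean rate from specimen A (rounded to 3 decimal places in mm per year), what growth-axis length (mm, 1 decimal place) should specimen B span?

Specimen A: after corrections the count is 2837 − 5 + 14 = 2846 laminae.
Specimen A: 2846 laminae at 2 years each span 2846 × 2 = 5692 years.
A: Extension rate ≈ 149.8 / 5692 = 0.026 mm/yr.
Specimen B: 2250 laminae at 2 years each span 2250 × 2 = 4500 years. B's length ≈ 0.026 × 4500 = 117.0 mm.

117.0 mm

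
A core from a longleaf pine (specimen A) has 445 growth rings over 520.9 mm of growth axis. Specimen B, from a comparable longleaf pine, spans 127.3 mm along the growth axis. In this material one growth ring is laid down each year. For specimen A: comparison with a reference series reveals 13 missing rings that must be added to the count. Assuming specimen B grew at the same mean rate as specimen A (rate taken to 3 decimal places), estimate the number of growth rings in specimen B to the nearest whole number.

112 growth rings

Specimen A: adjusted count: 445 + 13 = 458 growth rings.
A: Extension rate ≈ 520.9 / 458 = 1.137 mm/yr.
Specimen B: 127.3 mm / 1.137 mm per year = 111.96 years ≈ 112 growth rings.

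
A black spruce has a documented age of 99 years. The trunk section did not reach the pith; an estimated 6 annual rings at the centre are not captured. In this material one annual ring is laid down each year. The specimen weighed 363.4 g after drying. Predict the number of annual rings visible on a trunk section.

At one annual ring per year, 99 years correspond to 99 annual rings.
99 − 6 missed = 93 annual rings expected in the prepared section.

93 annual rings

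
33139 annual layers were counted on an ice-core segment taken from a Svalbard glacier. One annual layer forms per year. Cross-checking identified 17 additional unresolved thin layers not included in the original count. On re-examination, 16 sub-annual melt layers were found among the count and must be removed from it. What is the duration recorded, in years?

33140 years

Correcting the raw count gives 33139 − 16 + 17 = 33140 true annual layers.
One annual layer per year makes the duration 33140 years.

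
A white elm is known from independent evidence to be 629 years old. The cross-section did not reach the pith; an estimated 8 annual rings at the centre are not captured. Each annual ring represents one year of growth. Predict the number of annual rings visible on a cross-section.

621 annual rings

Expected annual rings over 629 years: 629.
Subtracting the 8 annual rings not captured gives 629 − 8 = 621 annual rings in the record.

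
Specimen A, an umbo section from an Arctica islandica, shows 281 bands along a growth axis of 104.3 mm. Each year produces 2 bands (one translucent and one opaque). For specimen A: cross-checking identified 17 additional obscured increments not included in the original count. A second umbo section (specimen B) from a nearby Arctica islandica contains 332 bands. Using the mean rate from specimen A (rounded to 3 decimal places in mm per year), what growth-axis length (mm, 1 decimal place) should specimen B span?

Specimen A: correcting the raw count gives 281 + 17 = 298 true bands.
Specimen A: 298 bands at 2 per year is 298 / 2 = 149 years.
A: Extension rate ≈ 104.3 / 149 = 0.700 mm/yr.
Specimen B: with 2 bands per year, 332 / 2 = 166 years. Length of B = 0.700 × 166 = 116.2 mm.

116.2 mm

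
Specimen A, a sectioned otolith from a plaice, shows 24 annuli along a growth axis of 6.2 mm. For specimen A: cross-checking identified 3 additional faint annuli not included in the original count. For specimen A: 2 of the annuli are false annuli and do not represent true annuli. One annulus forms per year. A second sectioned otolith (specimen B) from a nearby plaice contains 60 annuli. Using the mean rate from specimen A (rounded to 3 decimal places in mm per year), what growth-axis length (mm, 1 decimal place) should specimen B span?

Specimen A: true annulus count = 24 − 2 + 3 = 25.
A: 6.2 mm over 25 years gives 6.2 / 25 ≈ 0.248 mm/yr.
Length of B = 0.248 × 60 = 14.9 mm.

14.9 mm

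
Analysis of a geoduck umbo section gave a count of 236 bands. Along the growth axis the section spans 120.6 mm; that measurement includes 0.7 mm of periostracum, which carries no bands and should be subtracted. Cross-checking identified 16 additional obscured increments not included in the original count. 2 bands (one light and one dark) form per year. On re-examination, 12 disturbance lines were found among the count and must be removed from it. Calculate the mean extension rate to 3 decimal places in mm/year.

True band count = 236 − 12 + 16 = 240.
With 2 bands per year, 240 / 2 = 120 years.
Removing the 0.7 mm offcut leaves 120.6 − 0.7 = 119.9 mm.
119.9 mm over 120 years gives 119.9 / 120 ≈ 0.999 mm/year.

0.999 mm/year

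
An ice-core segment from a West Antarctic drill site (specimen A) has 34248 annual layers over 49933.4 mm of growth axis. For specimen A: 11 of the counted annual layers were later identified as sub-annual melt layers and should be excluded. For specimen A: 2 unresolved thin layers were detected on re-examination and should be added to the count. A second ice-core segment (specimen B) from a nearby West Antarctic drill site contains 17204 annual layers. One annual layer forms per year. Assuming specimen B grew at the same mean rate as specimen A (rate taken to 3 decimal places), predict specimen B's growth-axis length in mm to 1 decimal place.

25083.4 mm

Specimen A: after corrections the count is 34248 − 11 + 2 = 34239 annual layers.
A: Extension rate ≈ 49933.4 / 34239 = 1.458 mm/yr.
B's length ≈ 1.458 × 17204 = 25083.4 mm.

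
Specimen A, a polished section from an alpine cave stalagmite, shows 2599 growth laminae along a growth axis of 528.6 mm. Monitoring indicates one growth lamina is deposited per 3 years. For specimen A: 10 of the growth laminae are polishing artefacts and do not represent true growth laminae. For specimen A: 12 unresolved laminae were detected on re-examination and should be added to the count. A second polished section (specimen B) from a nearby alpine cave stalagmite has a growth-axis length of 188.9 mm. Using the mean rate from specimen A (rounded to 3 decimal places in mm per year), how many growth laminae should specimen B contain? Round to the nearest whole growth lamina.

Specimen A: after corrections the count is 2599 − 10 + 12 = 2601 growth laminae.
Specimen A: multiplying by 3 years per growth lamina: 2601 × 3 = 7803 years.
A: Extension rate ≈ 528.6 / 7803 = 0.068 mm per year.
For B, 188.9 / 0.068 = 2777.94 years; at 3 years per growth lamina that is 2777.94 / 3 ≈ 926 growth laminae.

926 growth laminae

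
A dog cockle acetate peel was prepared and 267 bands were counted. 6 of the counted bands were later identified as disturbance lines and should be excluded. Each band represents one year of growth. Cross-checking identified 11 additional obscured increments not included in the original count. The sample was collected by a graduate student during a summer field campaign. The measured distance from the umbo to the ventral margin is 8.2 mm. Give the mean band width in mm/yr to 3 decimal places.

Adjusted count: 267 − 6 + 11 = 272 bands.
Extension rate ≈ 8.2 / 272 = 0.030 mm/yr.

0.030 mm/yr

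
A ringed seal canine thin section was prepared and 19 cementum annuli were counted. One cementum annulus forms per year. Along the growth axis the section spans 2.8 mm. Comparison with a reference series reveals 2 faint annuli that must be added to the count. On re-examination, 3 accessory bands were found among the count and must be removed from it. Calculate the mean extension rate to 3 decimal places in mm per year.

After corrections the count is 19 − 3 + 2 = 18 cementum annuli.
Mean rate = 2.8 mm / 18 years ≈ 0.156 mm per year.

0.156 mm per year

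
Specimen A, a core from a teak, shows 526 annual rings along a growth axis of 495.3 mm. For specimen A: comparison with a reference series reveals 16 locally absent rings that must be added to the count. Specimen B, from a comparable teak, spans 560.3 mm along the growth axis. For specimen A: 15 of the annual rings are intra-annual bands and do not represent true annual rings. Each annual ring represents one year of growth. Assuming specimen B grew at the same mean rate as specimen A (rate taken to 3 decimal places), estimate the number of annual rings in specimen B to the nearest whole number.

596 annual rings

Specimen A: true annual ring count = 526 − 15 + 16 = 527.
A: 495.3 mm over 527 years gives 495.3 / 527 ≈ 0.940 mm/yr.
Specimen B: 560.3 mm / 0.940 mm per year = 596.06 years ≈ 596 annual rings.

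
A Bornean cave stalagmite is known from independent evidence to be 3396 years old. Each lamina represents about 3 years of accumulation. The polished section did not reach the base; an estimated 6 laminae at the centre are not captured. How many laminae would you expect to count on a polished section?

1126 laminae

Expected laminae: 3396 / 3 = 1132.
Subtracting the 6 laminae not captured gives 1132 − 6 = 1126 laminae in the record.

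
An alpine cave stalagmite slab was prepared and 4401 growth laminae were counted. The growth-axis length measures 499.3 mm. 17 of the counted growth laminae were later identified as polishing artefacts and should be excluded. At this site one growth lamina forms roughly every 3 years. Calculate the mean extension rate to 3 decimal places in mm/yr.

Adjusted count: 4401 − 17 = 4384 growth laminae.
Multiplying by 3 years per growth lamina: 4384 × 3 = 13152 years.
499.3 mm over 13152 years gives 499.3 / 13152 ≈ 0.038 mm/yr.

0.038 mm/yr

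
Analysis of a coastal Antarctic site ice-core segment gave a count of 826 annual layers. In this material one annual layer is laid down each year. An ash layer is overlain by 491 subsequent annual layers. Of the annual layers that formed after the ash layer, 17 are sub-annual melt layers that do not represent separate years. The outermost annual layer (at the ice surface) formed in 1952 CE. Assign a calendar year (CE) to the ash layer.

491 annual layers post-date the ash layer.
Removing the 17 false annual layers leaves 491 − 17 = 474 true annual layers beyond the ash layer.
The annual layer at the ice surface is 1952 CE, so the ash layer dates to 1952 − 474 = 1478 CE.

1478 CE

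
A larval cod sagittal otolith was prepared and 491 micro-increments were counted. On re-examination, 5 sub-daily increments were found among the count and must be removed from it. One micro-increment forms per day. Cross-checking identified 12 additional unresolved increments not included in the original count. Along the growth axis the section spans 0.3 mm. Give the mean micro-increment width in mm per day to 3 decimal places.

0.001 mm per day

After corrections the count is 491 − 5 + 12 = 498 micro-increments.
Mean rate = 0.3 mm / 498 days ≈ 0.001 mm per day.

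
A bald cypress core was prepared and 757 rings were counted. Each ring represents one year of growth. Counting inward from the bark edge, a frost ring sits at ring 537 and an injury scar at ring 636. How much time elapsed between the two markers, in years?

636 − 537 = 99 rings lie between the two events.
One ring per year makes the interval 99 years.

99 years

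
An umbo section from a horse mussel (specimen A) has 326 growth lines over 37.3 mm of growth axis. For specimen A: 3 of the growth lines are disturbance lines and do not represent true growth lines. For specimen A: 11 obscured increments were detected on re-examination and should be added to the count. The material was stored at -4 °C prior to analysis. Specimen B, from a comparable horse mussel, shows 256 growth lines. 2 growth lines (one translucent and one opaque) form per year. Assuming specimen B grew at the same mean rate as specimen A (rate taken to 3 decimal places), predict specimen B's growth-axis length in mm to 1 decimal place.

28.5 mm

Specimen A: true growth line count = 326 − 3 + 11 = 334.
Specimen A: 334 growth lines at 2 per year is 334 / 2 = 167 years.
A: Extension rate ≈ 37.3 / 167 = 0.223 mm per year.
Specimen B: dividing by 2 growth lines per year: 256 / 2 = 128 years. For B, 0.223 mm/year × 128 years = 28.5 mm.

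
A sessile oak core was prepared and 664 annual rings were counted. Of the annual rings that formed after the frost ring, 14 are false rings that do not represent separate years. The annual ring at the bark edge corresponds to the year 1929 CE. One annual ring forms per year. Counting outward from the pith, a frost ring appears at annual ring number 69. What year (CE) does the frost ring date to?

1348 CE

664 − 69 = 595 annual rings lie beyond the frost ring toward the bark edge.
Removing the 14 false annual rings leaves 595 − 14 = 581 true annual rings beyond the frost ring.
1929 − 581 = 1348 CE.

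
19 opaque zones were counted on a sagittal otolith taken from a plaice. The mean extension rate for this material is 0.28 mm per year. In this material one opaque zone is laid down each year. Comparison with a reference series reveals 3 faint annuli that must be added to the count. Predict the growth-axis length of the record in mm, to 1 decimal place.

6.2 mm

Correcting the raw count gives 19 + 3 = 22 true opaque zones.
Predicted length = 0.28 mm/year × 22 years = 6.2 mm.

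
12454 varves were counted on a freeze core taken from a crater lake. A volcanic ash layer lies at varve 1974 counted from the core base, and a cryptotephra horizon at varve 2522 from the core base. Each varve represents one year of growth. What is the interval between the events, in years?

The two markers are separated by 2522 − 1974 = 548 varves.
At one varve per year, 548 years elapsed between them.

548 years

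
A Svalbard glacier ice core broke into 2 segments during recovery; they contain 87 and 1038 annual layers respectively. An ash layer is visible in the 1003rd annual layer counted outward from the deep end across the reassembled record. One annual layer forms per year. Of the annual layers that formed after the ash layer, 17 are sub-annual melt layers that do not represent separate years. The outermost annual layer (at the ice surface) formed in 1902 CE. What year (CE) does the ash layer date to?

Total annual layers = 87 + 1038 = 1125.
The ash layer sits at annual layer 1003 from the deep end, so 1125 − 1003 = 122 annual layers formed after it.
Excluding 17 false annual layers: 122 − 17 = 105.
1902 − 105 = 1797 CE.

1797 CE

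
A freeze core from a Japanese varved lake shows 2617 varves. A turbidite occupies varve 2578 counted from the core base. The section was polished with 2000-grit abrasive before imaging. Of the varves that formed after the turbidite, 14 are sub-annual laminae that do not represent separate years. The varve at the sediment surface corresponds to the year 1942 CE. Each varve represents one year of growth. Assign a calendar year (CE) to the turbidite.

1917 CE

The turbidite sits at varve 2578 from the core base, so 2617 − 2578 = 39 varves formed after it.
Excluding 14 false varves: 39 − 14 = 25.
1942 − 25 = 1917 CE.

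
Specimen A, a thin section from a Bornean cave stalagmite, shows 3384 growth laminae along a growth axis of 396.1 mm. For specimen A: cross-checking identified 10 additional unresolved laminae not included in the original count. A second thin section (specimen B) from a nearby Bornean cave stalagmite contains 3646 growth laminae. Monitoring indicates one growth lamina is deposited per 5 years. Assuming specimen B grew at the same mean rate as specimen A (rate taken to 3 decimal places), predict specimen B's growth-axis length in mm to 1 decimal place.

419.3 mm

Specimen A: correcting the raw count gives 3384 + 10 = 3394 true growth laminae.
Specimen A: at 5 years per growth lamina, 3394 × 5 = 16970 years.
A: 396.1 mm over 16970 years gives 396.1 / 16970 ≈ 0.023 mm per year.
Specimen B: at 5 years per growth lamina, 3646 × 5 = 18230 years. Length of B = 0.023 × 18230 = 419.3 mm.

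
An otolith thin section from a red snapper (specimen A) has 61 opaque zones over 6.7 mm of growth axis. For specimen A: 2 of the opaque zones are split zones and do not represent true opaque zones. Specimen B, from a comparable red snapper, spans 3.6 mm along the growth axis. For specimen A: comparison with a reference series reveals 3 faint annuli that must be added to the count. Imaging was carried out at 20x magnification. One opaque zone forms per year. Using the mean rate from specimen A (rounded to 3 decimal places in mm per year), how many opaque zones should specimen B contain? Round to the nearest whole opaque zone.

33 opaque zones

Specimen A: correcting the raw count gives 61 − 2 + 3 = 62 true opaque zones.
A: 6.7 mm over 62 years gives 6.7 / 62 ≈ 0.108 mm/yr.
B spans 3.6 / 0.108 = 33.33 years ≈ 33 opaque zones.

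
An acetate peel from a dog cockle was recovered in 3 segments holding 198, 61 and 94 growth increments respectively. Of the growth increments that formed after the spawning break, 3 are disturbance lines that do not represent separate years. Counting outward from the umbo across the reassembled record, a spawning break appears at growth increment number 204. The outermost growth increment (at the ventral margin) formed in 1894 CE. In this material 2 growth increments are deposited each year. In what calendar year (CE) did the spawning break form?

Total growth increments = 198 + 61 + 94 = 353.
Between growth increment 204 and the ventral margin there are 353 − 204 = 149 growth increments.
149 − 3 false = 146 true growth increments after the spawning break.
Dividing by 2 growth increments per year: 146 / 2 = 73 years.
The growth increment at the ventral margin is 1894 CE, so the spawning break dates to 1894 − 73 = 1821 CE.

1821 CE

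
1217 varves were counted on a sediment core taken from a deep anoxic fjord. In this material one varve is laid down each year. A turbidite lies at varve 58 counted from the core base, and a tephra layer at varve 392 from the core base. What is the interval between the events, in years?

392 − 58 = 334 varves lie between the two events.
That is 334 years at one varve per year.

334 years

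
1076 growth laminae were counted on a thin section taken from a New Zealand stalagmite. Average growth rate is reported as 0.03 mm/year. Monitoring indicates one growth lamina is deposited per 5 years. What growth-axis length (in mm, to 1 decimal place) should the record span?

At 5 years per growth lamina, 1076 × 5 = 5380 years.
Length ≈ 0.03 × 5380 = 161.4 mm.

161.4 mm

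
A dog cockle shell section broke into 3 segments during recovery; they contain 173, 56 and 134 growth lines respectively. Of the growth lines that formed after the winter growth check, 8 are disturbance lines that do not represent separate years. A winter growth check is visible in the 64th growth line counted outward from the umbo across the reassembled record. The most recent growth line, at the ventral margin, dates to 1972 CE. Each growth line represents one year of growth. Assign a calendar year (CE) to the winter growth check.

Total growth lines = 173 + 56 + 134 = 363.
The winter growth check sits at growth line 64 from the umbo, so 363 − 64 = 299 growth lines formed after it.
299 − 8 false = 291 true growth lines after the winter growth check.
1972 − 291 = 1681 CE.

1681 CE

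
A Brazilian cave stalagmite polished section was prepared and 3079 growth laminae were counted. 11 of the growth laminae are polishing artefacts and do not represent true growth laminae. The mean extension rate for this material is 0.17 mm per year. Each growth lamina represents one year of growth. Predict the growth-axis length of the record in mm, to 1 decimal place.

521.6 mm

Correcting the raw count gives 3079 − 11 = 3068 true growth laminae.
Length ≈ 0.17 × 3068 = 521.6 mm.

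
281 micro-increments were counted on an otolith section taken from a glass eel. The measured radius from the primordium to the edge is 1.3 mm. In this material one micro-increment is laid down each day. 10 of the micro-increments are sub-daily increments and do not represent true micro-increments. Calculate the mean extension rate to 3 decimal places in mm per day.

0.005 mm per day

After corrections the count is 281 − 10 = 271 micro-increments.
Mean rate = 1.3 mm / 271 days ≈ 0.005 mm per day.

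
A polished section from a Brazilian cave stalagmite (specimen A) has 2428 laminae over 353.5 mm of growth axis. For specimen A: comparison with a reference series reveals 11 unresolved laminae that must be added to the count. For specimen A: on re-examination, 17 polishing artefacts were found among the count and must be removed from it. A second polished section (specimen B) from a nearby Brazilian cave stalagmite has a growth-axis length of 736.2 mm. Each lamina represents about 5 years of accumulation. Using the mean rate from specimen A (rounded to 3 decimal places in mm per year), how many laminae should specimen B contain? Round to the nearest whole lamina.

Specimen A: correcting the raw count gives 2428 − 17 + 11 = 2422 true laminae.
Specimen A: multiplying by 5 years per lamina: 2422 × 5 = 12110 years.
A: Mean rate = 353.5 mm / 12110 years ≈ 0.029 mm/yr.
For B, 736.2 / 0.029 = 25386.21 years; at 5 years per lamina that is 25386.21 / 5 ≈ 5077 laminae.

5077 laminae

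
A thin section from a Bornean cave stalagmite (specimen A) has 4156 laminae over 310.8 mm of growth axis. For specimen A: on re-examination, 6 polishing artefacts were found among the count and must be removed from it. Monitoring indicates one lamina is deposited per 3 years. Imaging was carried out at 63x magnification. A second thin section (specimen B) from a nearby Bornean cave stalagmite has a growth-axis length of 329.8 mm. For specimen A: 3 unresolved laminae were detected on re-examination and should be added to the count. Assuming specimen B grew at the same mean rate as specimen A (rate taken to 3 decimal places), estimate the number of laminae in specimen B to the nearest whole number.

4397 laminae

Specimen A: true lamina count = 4156 − 6 + 3 = 4153.
Specimen A: at 3 years per lamina, 4153 × 3 = 12459 years.
A: Extension rate ≈ 310.8 / 12459 = 0.025 mm per year.
B spans 329.8 / 0.025 = 13192.00 years; at 3 years per lamina that is 13192.00 / 3 ≈ 4397 laminae.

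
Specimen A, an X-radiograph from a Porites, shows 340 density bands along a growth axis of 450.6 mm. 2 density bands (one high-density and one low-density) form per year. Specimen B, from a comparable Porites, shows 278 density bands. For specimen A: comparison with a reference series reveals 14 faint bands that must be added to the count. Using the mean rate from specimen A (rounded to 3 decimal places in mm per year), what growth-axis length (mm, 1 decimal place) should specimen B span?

353.9 mm

Specimen A: after corrections the count is 340 + 14 = 354 density bands.
Specimen A: with 2 density bands per year, 354 / 2 = 177 years.
A: Mean rate = 450.6 mm / 177 years ≈ 2.546 mm/yr.
Specimen B: with 2 density bands per year, 278 / 2 = 139 years. B's length ≈ 2.546 × 139 = 353.9 mm.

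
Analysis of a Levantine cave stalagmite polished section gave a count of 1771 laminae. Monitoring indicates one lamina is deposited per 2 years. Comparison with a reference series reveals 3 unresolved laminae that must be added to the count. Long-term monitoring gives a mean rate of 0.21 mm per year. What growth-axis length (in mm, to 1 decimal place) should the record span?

745.1 mm

True lamina count = 1771 + 3 = 1774.
At 2 years per lamina, 1774 × 2 = 3548 years.
Length ≈ 0.21 × 3548 = 745.1 mm.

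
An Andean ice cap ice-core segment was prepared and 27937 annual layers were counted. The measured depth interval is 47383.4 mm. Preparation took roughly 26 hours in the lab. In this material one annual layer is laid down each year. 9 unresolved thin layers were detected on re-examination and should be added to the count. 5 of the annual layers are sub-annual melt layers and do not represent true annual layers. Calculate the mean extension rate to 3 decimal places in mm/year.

Adjusted count: 27937 − 5 + 9 = 27941 annual layers.
Mean rate = 47383.4 mm / 27941 years ≈ 1.696 mm/year.

1.696 mm/year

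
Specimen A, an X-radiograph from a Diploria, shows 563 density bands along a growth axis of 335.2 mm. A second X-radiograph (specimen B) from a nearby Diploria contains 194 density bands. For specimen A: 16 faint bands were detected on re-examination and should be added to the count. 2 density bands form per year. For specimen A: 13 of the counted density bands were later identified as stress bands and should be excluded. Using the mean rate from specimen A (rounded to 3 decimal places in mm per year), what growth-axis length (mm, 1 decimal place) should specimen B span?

Specimen A: after corrections the count is 563 − 13 + 16 = 566 density bands.
Specimen A: 566 density bands at 2 per year is 566 / 2 = 283 years.
A: 335.2 mm over 283 years gives 335.2 / 283 ≈ 1.184 mm/year.
Specimen B: 194 density bands at 2 per year is 194 / 2 = 97 years. B's length ≈ 1.184 × 97 = 114.8 mm.

114.8 mm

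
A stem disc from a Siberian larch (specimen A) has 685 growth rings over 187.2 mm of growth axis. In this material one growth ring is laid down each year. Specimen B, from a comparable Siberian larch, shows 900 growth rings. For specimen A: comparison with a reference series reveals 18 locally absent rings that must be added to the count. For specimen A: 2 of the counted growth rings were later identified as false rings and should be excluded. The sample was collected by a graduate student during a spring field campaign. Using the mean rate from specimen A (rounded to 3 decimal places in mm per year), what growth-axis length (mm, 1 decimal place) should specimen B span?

Specimen A: correcting the raw count gives 685 − 2 + 18 = 701 true growth rings.
A: Extension rate ≈ 187.2 / 701 = 0.267 mm/yr.
B's length ≈ 0.267 × 900 = 240.3 mm.

240.3 mm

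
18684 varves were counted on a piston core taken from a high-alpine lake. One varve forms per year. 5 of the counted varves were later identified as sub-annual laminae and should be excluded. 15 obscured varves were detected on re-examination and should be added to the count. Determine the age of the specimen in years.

After corrections the count is 18684 − 5 + 15 = 18694 varves.
At one varve per year, that is 18694 years.

18694 years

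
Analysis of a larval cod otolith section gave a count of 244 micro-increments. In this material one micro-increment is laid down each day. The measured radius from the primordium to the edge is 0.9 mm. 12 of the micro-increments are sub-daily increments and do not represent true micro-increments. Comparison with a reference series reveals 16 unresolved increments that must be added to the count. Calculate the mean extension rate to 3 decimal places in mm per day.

0.004 mm per day

After corrections the count is 244 − 12 + 16 = 248 micro-increments.
0.9 mm over 248 days gives 0.9 / 248 ≈ 0.004 mm per day.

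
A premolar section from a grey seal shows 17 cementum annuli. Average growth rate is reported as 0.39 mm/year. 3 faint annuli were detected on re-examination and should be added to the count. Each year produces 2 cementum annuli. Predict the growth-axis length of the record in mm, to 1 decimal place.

3.9 mm

True cementum annulus count = 17 + 3 = 20.
20 cementum annuli at 2 per year is 20 / 2 = 10 years.
10 years at 0.39 mm/year gives 0.39 × 10 = 3.9 mm.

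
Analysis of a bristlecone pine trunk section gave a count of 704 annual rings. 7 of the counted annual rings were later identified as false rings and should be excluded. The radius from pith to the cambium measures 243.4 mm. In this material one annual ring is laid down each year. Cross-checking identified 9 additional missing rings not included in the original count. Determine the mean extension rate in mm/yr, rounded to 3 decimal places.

0.345 mm/yr

Correcting the raw count gives 704 − 7 + 9 = 706 true annual rings.
Mean rate = 243.4 mm / 706 years ≈ 0.345 mm/yr.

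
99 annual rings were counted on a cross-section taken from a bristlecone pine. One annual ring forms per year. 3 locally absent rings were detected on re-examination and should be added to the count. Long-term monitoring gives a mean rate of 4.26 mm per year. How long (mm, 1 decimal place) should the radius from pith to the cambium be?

True annual ring count = 99 + 3 = 102.
Predicted length = 4.26 mm/year × 102 years = 434.5 mm.

434.5 mm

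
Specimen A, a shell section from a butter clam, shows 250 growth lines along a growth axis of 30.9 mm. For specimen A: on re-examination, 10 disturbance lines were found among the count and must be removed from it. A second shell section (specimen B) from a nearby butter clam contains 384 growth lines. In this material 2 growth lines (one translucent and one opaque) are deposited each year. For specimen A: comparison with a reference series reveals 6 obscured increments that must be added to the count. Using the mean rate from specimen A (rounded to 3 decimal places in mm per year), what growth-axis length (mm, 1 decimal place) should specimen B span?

48.2 mm

Specimen A: after corrections the count is 250 − 10 + 6 = 246 growth lines.
Specimen A: 246 growth lines at 2 per year is 246 / 2 = 123 years.
A: 30.9 mm over 123 years gives 30.9 / 123 ≈ 0.251 mm/yr.
Specimen B: with 2 growth lines per year, 384 / 2 = 192 years. B's length ≈ 0.251 × 192 = 48.2 mm.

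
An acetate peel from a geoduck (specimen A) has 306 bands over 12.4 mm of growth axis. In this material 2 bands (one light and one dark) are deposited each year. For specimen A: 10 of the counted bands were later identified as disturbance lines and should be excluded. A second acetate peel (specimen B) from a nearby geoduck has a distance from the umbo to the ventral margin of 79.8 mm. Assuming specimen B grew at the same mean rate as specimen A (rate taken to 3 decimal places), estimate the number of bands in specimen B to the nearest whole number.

1900 bands

Specimen A: correcting the raw count gives 306 − 10 = 296 true bands.
Specimen A: dividing by 2 bands per year: 296 / 2 = 148 years.
A: Extension rate ≈ 12.4 / 148 = 0.084 mm/yr.
B spans 79.8 / 0.084 = 950.00 years; at 2 bands per year that is 950.00 × 2 ≈ 1900 bands.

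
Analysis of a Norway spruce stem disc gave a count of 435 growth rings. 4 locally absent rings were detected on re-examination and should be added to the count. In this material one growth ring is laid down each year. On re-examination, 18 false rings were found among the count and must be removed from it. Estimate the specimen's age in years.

Adjusted count: 435 − 18 + 4 = 421 growth rings.
At one growth ring per year, that is 421 years.

421 years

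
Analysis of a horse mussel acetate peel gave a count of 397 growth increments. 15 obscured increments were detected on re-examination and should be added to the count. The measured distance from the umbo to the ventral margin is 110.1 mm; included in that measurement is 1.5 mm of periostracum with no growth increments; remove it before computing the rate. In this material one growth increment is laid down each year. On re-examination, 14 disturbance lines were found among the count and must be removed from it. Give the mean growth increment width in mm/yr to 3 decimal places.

True growth increment count = 397 − 14 + 15 = 398.
The growth record spans 110.1 − 1.5 = 108.6 mm.
Extension rate ≈ 108.6 / 398 = 0.273 mm/yr.

0.273 mm/yr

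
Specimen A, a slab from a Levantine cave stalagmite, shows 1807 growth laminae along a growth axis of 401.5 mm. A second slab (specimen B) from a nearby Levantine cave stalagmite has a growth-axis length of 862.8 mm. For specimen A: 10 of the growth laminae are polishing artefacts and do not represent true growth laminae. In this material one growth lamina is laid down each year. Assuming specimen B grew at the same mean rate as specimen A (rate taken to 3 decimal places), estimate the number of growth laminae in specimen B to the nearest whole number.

Specimen A: correcting the raw count gives 1807 − 10 = 1797 true growth laminae.
A: Mean rate = 401.5 mm / 1797 years ≈ 0.223 mm per year.
B spans 862.8 / 0.223 = 3869.06 years ≈ 3869 growth laminae.

3869 growth laminae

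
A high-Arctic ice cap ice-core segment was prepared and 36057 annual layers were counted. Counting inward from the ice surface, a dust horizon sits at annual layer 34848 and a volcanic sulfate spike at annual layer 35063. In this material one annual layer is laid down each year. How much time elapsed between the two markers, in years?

215 years

The two markers are separated by 35063 − 34848 = 215 annual layers.
At one annual layer per year, 215 years elapsed between them.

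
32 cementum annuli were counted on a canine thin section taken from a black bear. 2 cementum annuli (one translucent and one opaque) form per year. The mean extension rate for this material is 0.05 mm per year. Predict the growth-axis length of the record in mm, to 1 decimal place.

Dividing by 2 cementum annuli per year: 32 / 2 = 16 years.
Length ≈ 0.05 × 16 = 0.8 mm.

0.8 mm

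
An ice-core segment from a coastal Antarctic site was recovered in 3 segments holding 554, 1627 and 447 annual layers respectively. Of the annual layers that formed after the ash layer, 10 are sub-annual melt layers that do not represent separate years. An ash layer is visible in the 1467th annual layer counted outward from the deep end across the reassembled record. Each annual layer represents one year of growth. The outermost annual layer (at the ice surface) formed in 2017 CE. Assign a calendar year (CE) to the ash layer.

Total annual layers = 554 + 1627 + 447 = 2628.
2628 − 1467 = 1161 annual layers lie beyond the ash layer toward the ice surface.
1161 − 10 false = 1151 true annual layers after the ash layer.
Counting back 1151 years from 2017 CE places the ash layer in 2017 − 1151 = 866 CE.

866 CE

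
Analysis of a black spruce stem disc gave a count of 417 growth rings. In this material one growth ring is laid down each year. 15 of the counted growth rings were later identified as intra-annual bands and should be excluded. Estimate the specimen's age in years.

After corrections the count is 417 − 15 = 402 growth rings.
One growth ring per year makes the duration 402 years.

402 years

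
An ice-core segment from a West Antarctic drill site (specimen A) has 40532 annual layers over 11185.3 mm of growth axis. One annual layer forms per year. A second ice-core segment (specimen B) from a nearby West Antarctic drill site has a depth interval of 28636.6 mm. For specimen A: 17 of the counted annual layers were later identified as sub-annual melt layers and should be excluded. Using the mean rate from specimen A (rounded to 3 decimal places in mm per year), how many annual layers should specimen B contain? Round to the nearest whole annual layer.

Specimen A: true annual layer count = 40532 − 17 = 40515.
A: Extension rate ≈ 11185.3 / 40515 = 0.276 mm per year.
B spans 28636.6 / 0.276 = 103755.80 years ≈ 103756 annual layers.

103756 annual layers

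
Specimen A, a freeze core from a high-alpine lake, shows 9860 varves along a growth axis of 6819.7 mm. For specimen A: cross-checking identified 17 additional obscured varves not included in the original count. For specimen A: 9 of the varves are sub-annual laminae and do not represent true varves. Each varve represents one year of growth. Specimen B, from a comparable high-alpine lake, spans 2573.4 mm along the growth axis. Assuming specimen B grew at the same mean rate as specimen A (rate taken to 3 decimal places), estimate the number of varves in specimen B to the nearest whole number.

3724 varves

Specimen A: true varve count = 9860 − 9 + 17 = 9868.
A: Extension rate ≈ 6819.7 / 9868 = 0.691 mm/year.
For B, 2573.4 / 0.691 = 3724.17 years ≈ 3724 varves.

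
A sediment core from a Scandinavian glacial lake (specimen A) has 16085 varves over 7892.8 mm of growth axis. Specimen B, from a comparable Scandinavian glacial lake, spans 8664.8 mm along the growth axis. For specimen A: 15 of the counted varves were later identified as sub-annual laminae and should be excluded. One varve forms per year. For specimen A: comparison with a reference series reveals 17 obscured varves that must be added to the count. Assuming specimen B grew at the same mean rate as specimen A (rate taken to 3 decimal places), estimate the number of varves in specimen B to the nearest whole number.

Specimen A: adjusted count: 16085 − 15 + 17 = 16087 varves.
A: Mean rate = 7892.8 mm / 16087 years ≈ 0.491 mm/year.
For B, 8664.8 / 0.491 = 17647.25 years ≈ 17647 varves.

17647 varves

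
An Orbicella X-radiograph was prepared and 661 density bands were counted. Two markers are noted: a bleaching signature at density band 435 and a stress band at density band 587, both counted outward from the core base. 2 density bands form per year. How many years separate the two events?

Separation: 587 − 435 = 152 density bands.
152 density bands at 2 per year is 152 / 2 = 76 years.

76 years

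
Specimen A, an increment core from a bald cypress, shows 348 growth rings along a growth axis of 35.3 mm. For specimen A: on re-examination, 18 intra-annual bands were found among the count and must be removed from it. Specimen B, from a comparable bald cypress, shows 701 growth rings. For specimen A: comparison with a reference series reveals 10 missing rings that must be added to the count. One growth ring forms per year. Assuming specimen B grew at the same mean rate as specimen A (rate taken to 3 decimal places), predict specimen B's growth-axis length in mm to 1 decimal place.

72.9 mm

Specimen A: correcting the raw count gives 348 − 18 + 10 = 340 true growth rings.
A: Extension rate ≈ 35.3 / 340 = 0.104 mm per year.
For B, 0.104 mm/year × 701 years = 72.9 mm.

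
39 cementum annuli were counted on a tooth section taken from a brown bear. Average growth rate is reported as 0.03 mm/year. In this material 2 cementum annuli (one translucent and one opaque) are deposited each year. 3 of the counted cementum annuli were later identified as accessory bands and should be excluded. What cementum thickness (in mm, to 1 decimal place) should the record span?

After corrections the count is 39 − 3 = 36 cementum annuli.
Dividing by 2 cementum annuli per year: 36 / 2 = 18 years.
18 years at 0.03 mm/year gives 0.03 × 18 = 0.5 mm.

0.5 mm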